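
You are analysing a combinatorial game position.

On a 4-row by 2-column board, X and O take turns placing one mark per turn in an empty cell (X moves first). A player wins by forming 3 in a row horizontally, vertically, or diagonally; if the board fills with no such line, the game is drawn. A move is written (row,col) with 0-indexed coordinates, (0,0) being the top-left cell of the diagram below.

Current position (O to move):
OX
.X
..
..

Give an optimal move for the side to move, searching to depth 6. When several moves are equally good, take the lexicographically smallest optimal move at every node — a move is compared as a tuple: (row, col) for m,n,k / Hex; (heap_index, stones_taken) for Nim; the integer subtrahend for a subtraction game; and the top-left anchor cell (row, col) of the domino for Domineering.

[OX/.X/../..] O move#1: (1,0):-1/OX/OX/../.., (2,0):-1/OX/.X/O./.., (2,1):+0/OX/.X/.O/..*, (3,0):-1/OX/.X/../O., (3,1):-1/OX/.X/../.O
[OX/.X/.O/..] X move#2: (1,0):+0/OX/XX/.O/..*, (2,0):+0/OX/.X/XO/.., (3,0):+0/OX/.X/.O/X., (3,1):+0/OX/.X/.O/.X
[OX/XX/.O/..] O move#3: (2,0):+0/OX/XX/OO/..*, (3,0):+0/OX/XX/.O/O., (3,1):+0/OX/XX/.O/.O
[OX/XX/OO/..] X move#4: (3,0):+0/OX/XX/OO/X.*, (3,1):+0/OX/XX/OO/.X
[OX/XX/OO/X.] O move#5: (3,1):+0/OX/XX/OO/XO*
[OX/XX/OO/XO] end (terminal +0, X#6); searched OX/.X/../.. to 6

O's best at [OX/.X/../..]: (2,1)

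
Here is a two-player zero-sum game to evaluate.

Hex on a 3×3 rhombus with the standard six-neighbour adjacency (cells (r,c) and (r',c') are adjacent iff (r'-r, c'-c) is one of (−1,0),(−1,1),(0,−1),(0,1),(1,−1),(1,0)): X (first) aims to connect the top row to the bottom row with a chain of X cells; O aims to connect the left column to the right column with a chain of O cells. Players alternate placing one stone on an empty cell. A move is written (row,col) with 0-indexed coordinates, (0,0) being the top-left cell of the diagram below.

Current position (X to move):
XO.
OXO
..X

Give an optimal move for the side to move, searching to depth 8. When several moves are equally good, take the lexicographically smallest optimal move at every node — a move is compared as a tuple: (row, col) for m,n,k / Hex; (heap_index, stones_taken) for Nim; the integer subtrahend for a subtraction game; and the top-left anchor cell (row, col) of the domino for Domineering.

ply 1, X at XO./OXO/..X | (0,2)=+1→XOX/OXO/..X*; (2,0)=-1→XO./OXO/X.X; (2,1)=-1→XO./OXO/.XX
ply 2, O at XOX/OXO/..X | (2,0)=-1→XOX/OXO/O.X*; (2,1)=-1→XOX/OXO/.OX
ply 3, X at XOX/OXO/O.X | (2,1)=+1→XOX/OXO/OXX*
ply 4: XOX/OXO/OXX is terminal -1 (O); from XO./OXO/..X depth 8

X's best at [XO./OXO/..X]: (0,2)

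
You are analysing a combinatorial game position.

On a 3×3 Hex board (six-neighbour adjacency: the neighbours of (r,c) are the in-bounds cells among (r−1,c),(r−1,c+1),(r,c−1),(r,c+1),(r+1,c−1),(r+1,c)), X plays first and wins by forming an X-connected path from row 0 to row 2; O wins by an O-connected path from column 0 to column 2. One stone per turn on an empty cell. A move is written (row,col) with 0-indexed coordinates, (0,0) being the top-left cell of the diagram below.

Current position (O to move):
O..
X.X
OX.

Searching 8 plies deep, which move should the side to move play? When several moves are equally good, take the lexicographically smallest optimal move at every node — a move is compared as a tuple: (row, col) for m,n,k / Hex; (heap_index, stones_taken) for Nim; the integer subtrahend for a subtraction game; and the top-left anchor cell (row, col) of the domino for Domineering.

ply 1, O at O../X.X/OX. | (0,1)=-1→OO./X.X/OX.; (0,2)=+1→O.O/X.X/OX.*; (1,1)=-1→O../XOX/OX.; (2,2)=-1→O../X.X/OXO
ply 2, X at O.O/X.X/OX. | (0,1)=-1→OXO/X.X/OX.*; (1,1)=-1→O.O/XXX/OX.; (2,2)=-1→O.O/X.X/OXX
ply 3, O at OXO/X.X/OX. | (1,1)=+1→OXO/XOX/OX.*; (2,2)=-1→OXO/X.X/OXO
ply 4: OXO/XOX/OX. is terminal -1 (X); from O../X.X/OX. depth 8

O's best at [O../X.X/OX.]: (0,2)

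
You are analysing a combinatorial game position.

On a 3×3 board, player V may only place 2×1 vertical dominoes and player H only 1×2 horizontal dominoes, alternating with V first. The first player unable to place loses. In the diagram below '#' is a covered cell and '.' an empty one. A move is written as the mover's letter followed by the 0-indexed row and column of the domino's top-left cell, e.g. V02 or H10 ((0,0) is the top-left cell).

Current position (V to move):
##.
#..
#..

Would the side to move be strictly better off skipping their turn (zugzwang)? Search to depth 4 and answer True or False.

zugzwang(##./#../#.., V) = False

[##./#../#..] V move#1: V02:-1/###/#.#/#.., V11:+1/##./##./##.*, V12:+1/##./#.#/#.#
[##./##./##.] end (terminal -1, H#2); searched ##./#../#.. to 4
if V skipped the turn, H would face:
~ [##./#../#..] H move#1: H11:+1/##./###/#..*, H21:-1/##./#../###
~ [##./###/#..] end (terminal -1, V#2); searched ##./#../#.. to 4
compare (V): move=+1 vs pass=-1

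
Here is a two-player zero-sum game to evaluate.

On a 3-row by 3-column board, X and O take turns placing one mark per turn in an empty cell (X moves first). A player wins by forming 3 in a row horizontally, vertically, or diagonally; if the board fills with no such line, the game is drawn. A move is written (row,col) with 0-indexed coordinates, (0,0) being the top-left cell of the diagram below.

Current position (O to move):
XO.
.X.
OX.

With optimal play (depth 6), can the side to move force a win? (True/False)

O winning at [XO./.X./OX.]: False

p1 O@[XO./.X./OX.]: (0,2)[XOO/.X./OX.]-1 (1,0)[XO./OX./OX.]-1 (1,2)[XO./.XO/OX.]-1 (2,2)[XO./.X./OXO]+0*
p2 X@[XO./.X./OXO]: (0,2)[XOX/.X./OXO]+0* (1,0)[XO./XX./OXO]+0 (1,2)[XO./.XX/OXO]+0
p3 O@[XOX/.X./OXO]: (1,0)[XOX/OX./OXO]+0* (1,2)[XOX/.XO/OXO]+0
p4 X@[XOX/OX./OXO]: (1,2)[XOX/OXX/OXO]+0*
p5 O@[XOX/OXX/OXO] terminal +0; root [XO./.X./OX.] d6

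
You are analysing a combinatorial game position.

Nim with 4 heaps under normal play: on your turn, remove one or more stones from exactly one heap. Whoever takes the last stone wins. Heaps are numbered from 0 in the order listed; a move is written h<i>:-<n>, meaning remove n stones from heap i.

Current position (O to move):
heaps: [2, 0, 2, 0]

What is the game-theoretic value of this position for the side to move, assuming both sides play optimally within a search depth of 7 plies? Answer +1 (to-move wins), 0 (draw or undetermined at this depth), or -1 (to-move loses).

value((2,0,2,0), O) = -1

ply 1, O at (2,0,2,0) | h0:-1=-1→(1,0,2,0)*; h0:-2=-1→(0,0,2,0); h2:-1=-1→(2,0,1,0); h2:-2=-1→(2,0,0,0)
ply 2, X at (1,0,2,0) | h0:-1=-1→(0,0,2,0); h2:-1=+1→(1,0,1,0)*; h2:-2=-1→(1,0,0,0)
ply 3, O at (1,0,1,0) | h0:-1=-1→(0,0,1,0)*; h2:-1=-1→(1,0,0,0)
ply 4, X at (0,0,1,0) | h2:-1=+1→(0,0,0,0)*
ply 5: (0,0,0,0) is terminal -1 (O); from (2,0,2,0) depth 7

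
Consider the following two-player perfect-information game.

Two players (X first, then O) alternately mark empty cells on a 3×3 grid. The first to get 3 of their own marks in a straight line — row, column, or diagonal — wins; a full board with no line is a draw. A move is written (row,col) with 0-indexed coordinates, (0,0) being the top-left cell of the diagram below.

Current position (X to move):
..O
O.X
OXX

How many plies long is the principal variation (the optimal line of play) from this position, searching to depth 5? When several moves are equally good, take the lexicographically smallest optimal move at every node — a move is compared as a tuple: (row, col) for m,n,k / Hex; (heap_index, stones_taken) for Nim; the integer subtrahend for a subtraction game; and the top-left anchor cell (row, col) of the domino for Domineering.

[..O/O.X/OXX] X move#1: (0,0):-1/X.O/O.X/OXX*, (0,1):-1/.XO/O.X/OXX, (1,1):-1/..O/OXX/OXX
[X.O/O.X/OXX] O move#2: (0,1):-1/XOO/O.X/OXX, (1,1):+1/X.O/OOX/OXX*
[X.O/OOX/OXX] end (terminal -1, X#3); searched ..O/O.X/OXX to 5

PV length from [..O/O.X/OXX]: 2 plies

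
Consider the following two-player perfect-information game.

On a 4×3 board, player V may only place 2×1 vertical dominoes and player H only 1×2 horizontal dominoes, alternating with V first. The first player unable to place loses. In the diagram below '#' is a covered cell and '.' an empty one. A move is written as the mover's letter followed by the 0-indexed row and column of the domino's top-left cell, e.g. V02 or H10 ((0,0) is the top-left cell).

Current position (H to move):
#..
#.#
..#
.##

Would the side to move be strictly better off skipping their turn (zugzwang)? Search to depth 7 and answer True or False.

p1 H@[#../#.#/..#/.##]: H01[###/#.#/..#/.##]-1* H20[#../#.#/###/.##]-1
p2 V@[###/#.#/..#/.##]: V11[###/###/.##/.##]+1* V20[###/#.#/#.#/###]+1
p3 H@[###/###/.##/.##] terminal -1; root [#../#.#/..#/.##] d7
if H skipped the turn, V would face:
~ p1 V@[#../#.#/..#/.##]: V01[##./###/..#/.##]-1 V11[#../###/.##/.##]+1* V20[#../#.#/#.#/###]+1
~ p2 H@[#../###/.##/.##]: H01[###/###/.##/.##]-1*
~ p3 V@[###/###/.##/.##]: V20[###/###/###/###]+1*
~ p4 H@[###/###/###/###] terminal -1; root [#../#.#/..#/.##] d7
compare (H): move=-1 vs pass=-1

zugzwang(#../#.#/..#/.##, H) = False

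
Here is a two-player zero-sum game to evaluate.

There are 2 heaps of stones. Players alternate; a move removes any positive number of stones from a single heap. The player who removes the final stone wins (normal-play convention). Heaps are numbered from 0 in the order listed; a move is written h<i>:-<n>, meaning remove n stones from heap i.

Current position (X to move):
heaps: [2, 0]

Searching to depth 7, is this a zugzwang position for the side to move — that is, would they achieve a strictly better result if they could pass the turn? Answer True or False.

p1 X@[(2,0)]: h0:-1[(1,0)]-1 h0:-2[(0,0)]+1*
p2 O@[(0,0)] terminal -1; root [(2,0)] d7
pass branch (O moves first from the same position):
  | p1 O@[(2,0)]: h0:-1[(1,0)]-1 h0:-2[(0,0)]+1*
  | p2 X@[(0,0)] terminal -1; root [(2,0)] d7
X moving scores +1; X passing scores -1

zugzwang((2,0), X) = False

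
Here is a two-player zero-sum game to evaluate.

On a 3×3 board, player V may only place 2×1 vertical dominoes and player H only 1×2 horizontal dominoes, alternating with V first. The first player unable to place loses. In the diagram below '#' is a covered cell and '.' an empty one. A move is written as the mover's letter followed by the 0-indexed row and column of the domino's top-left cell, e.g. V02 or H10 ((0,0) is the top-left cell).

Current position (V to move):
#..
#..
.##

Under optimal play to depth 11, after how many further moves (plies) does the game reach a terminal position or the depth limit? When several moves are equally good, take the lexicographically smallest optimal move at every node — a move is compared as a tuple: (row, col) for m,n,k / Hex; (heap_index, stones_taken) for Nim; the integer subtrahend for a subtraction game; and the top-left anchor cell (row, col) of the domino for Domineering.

p1 V@[#../#../.##]: V01[##./##./.##]+1* V02[#.#/#.#/.##]+1
p2 H@[##./##./.##] terminal -1; root [#../#../.##] d11

PV length from [#../#../.##]: 1 ply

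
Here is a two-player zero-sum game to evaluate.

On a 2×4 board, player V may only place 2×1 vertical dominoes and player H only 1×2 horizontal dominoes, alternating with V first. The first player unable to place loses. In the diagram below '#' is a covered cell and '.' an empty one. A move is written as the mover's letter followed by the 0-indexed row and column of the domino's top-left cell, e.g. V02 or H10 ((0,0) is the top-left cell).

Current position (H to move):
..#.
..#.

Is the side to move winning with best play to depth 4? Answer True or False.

ply 1, H at ..#./..#. | H00=+1→###./..#.*; H10=+1→..#./###.
ply 2, V at ###./..#. | V03=-1→####/..##*
ply 3, H at ####/..## | H10=+1→####/####*
ply 4: ####/#### is terminal -1 (V); from ..#./..#. depth 4

H winning at [..#./..#.]: True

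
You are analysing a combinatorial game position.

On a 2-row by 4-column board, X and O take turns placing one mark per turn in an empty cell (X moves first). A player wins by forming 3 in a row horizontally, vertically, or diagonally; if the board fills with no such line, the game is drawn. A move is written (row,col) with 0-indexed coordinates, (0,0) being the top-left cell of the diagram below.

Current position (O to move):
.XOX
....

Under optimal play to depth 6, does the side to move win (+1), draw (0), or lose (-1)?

value(.XOX/...., O) = 0

p1 O@[.XOX/....]: (0,0)[OXOX/....]+0* (1,0)[.XOX/O...]+0 (1,1)[.XOX/.O..]+0 (1,2)[.XOX/..O.]+0 (1,3)[.XOX/...O]+0
p2 X@[OXOX/....]: (1,0)[OXOX/X...]+0* (1,1)[OXOX/.X..]+0 (1,2)[OXOX/..X.]+0 (1,3)[OXOX/...X]+0
p3 O@[OXOX/X...]: (1,1)[OXOX/XO..]+0* (1,2)[OXOX/X.O.]+0 (1,3)[OXOX/X..O]+0
p4 X@[OXOX/XO..]: (1,2)[OXOX/XOX.]+0* (1,3)[OXOX/XO.X]+0
p5 O@[OXOX/XOX.]: (1,3)[OXOX/XOXO]+0*
p6 X@[OXOX/XOXO] terminal +0; root [.XOX/....] d6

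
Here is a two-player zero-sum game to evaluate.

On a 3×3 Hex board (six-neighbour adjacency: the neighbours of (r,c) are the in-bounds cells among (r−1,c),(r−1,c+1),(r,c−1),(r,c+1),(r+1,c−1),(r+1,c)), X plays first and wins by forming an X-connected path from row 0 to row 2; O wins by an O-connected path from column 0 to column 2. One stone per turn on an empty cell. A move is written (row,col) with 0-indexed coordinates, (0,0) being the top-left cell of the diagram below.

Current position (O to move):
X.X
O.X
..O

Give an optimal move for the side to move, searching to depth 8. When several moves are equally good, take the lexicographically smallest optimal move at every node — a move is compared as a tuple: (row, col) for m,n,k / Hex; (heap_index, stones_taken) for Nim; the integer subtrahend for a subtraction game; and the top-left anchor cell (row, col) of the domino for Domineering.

O's best at [X.X/O.X/..O]: (2,1)

p1 O@[X.X/O.X/..O]: (0,1)[XOX/O.X/..O]-1 (1,1)[X.X/OOX/..O]-1 (2,0)[X.X/O.X/O.O]-1 (2,1)[X.X/O.X/.OO]+1*
p2 X@[X.X/O.X/.OO]: (0,1)[XXX/O.X/.OO]-1* (1,1)[X.X/OXX/.OO]-1 (2,0)[X.X/O.X/XOO]-1
p3 O@[XXX/O.X/.OO]: (1,1)[XXX/OOX/.OO]+1* (2,0)[XXX/O.X/OOO]+1
p4 X@[XXX/OOX/.OO] terminal -1; root [X.X/O.X/..O] d8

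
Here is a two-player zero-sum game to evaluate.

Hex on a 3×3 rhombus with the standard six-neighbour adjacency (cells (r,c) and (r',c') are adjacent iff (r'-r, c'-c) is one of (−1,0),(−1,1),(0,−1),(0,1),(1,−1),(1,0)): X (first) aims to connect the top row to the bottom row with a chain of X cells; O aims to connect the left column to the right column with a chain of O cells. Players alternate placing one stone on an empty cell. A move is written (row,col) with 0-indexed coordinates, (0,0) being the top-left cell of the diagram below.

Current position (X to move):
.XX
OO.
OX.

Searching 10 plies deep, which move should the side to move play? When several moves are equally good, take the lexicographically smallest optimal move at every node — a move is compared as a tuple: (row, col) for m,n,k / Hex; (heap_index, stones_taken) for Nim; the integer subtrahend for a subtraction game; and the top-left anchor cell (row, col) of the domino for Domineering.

X's best at [.XX/OO./OX.]: (1,2)

p1 X@[.XX/OO./OX.]: (0,0)[XXX/OO./OX.]-1 (1,2)[.XX/OOX/OX.]+1* (2,2)[.XX/OO./OXX]-1
p2 O@[.XX/OOX/OX.] terminal -1; root [.XX/OO./OX.] d10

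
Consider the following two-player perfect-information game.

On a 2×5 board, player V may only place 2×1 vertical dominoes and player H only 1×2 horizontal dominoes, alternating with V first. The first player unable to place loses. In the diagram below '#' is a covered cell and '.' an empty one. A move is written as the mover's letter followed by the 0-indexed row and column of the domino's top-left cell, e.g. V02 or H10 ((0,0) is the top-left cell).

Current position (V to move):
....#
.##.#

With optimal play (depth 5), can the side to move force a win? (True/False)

V winning at [....#/.##.#]: False

[....#/.##.#] V move#1: V00:-1/#...#/###.#*, V03:-1/...##/.####
[#...#/###.#] H move#2: H01:-1/###.#/###.#, H02:+1/#.###/###.#*
[#.###/###.#] end (terminal -1, V#3); searched ....#/.##.# to 5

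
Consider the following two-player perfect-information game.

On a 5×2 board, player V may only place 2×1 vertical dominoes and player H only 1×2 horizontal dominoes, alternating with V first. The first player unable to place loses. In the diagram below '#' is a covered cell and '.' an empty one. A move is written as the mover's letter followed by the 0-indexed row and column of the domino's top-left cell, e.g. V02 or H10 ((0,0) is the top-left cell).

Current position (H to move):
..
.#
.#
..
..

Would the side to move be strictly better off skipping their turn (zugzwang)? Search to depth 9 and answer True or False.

[../.#/.#/../..] H move#1: H00:-1/##/.#/.#/../.., H30:+1/../.#/.#/##/..*, H40:+1/../.#/.#/../##
[../.#/.#/##/..] V move#2: V00:-1/#./##/.#/##/..*, V10:-1/../##/##/##/..
[#./##/.#/##/..] H move#3: H40:+1/#./##/.#/##/##*
[#./##/.#/##/##] end (terminal -1, V#4); searched ../.#/.#/../.. to 9
if H skipped the turn, V would face:
~ [../.#/.#/../..] V move#1: V00:-1/#./##/.#/../.., V10:-1/../##/##/../.., V20:+1/../.#/##/#./..*, V30:+1/../.#/.#/#./#., V31:+1/../.#/.#/.#/.#
~ [../.#/##/#./..] H move#2: H00:-1/##/.#/##/#./..*, H40:-1/../.#/##/#./##
~ [##/.#/##/#./..] V move#3: V31:+1/##/.#/##/##/.#*
~ [##/.#/##/##/.#] end (terminal -1, H#4); searched ../.#/.#/../.. to 9
compare (H): move=+1 vs pass=-1

zugzwang(../.#/.#/../.., H) = False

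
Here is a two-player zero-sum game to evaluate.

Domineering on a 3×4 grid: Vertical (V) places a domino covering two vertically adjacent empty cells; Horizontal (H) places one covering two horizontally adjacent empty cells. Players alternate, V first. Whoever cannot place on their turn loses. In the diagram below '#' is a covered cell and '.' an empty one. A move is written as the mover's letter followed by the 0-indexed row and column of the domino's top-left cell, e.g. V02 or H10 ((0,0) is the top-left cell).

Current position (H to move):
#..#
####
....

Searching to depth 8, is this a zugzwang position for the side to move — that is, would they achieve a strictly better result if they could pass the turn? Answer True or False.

zugzwang(#..#/####/...., H) = False

[#..#/####/....] H move#1: H01:+1/####/####/....*, H20:+1/#..#/####/##.., H21:+1/#..#/####/.##., H22:+1/#..#/####/..##
[####/####/....] end (terminal -1, V#2); searched #..#/####/.... to 8
if H skipped the turn, V would face:
~ [#..#/####/....] end (terminal -1, V#1); searched #..#/####/.... to 8
compare (H): move=+1 vs pass=+1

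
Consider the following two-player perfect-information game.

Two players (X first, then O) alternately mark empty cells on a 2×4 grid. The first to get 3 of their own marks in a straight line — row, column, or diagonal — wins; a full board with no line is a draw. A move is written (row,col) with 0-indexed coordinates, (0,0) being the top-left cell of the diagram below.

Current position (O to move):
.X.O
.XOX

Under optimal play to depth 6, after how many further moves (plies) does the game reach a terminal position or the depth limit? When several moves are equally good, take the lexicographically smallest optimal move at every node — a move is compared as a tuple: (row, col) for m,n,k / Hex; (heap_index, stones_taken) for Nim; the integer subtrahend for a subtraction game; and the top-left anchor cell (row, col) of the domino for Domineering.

[.X.O/.XOX] O move#1: (0,0):+0/OX.O/.XOX*, (0,2):+0/.XOO/.XOX, (1,0):+0/.X.O/OXOX
[OX.O/.XOX] X move#2: (0,2):+0/OXXO/.XOX*, (1,0):+0/OX.O/XXOX
[OXXO/.XOX] O move#3: (1,0):+0/OXXO/OXOX*
[OXXO/OXOX] end (terminal +0, X#4); searched .X.O/.XOX to 6

PV length from [.X.O/.XOX]: 3 plies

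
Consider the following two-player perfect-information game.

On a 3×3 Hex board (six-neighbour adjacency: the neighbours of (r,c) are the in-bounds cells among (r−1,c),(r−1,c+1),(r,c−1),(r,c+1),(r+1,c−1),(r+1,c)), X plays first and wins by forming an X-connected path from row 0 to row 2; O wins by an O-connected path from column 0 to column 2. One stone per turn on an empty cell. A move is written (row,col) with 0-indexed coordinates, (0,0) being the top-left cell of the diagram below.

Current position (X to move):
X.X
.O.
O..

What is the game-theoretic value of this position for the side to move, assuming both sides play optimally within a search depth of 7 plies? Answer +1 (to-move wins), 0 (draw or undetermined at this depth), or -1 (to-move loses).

p1 X@[X.X/.O./O..]: (0,1)[XXX/.O./O..]-1 (1,0)[X.X/XO./O..]-1 (1,2)[X.X/.OX/O..]+1* (2,1)[X.X/.O./OX.]-1 (2,2)[X.X/.O./O.X]-1
p2 O@[X.X/.OX/O..]: (0,1)[XOX/.OX/O..]-1* (1,0)[X.X/OOX/O..]-1 (2,1)[X.X/.OX/OO.]-1 (2,2)[X.X/.OX/O.O]-1
p3 X@[XOX/.OX/O..]: (1,0)[XOX/XOX/O..]+1* (2,1)[XOX/.OX/OX.]+1 (2,2)[XOX/.OX/O.X]+1
p4 O@[XOX/XOX/O..]: (2,1)[XOX/XOX/OO.]-1* (2,2)[XOX/XOX/O.O]-1
p5 X@[XOX/XOX/OO.]: (2,2)[XOX/XOX/OOX]+1*
p6 O@[XOX/XOX/OOX] terminal -1; root [X.X/.O./O..] d7

value(X.X/.O./O.., X) = +1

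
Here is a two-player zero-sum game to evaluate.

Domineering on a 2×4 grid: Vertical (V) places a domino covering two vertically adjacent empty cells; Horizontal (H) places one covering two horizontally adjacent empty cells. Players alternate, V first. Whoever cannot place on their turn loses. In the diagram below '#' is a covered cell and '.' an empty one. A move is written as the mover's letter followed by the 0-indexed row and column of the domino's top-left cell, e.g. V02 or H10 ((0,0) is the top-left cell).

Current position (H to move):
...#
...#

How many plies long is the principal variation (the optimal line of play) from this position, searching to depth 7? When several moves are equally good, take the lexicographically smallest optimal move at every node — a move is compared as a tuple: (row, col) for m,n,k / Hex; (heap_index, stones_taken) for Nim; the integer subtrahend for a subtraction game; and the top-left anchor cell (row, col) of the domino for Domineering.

p1 H@[...#/...#]: H00[##.#/...#]+1* H01[.###/...#]+1 H10[...#/##.#]+1 H11[...#/.###]+1
p2 V@[##.#/...#]: V02[####/..##]-1*
p3 H@[####/..##]: H10[####/####]+1*
p4 V@[####/####] terminal -1; root [...#/...#] d7

PV length from [...#/...#]: 3 plies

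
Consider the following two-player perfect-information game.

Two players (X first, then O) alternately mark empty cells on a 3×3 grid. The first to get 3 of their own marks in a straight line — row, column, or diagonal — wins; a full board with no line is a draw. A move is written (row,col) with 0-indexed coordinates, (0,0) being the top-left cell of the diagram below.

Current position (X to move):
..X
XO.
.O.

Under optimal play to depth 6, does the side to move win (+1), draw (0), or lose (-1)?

ply 1, X at ..X/XO./.O. | (0,0)=-1→X.X/XO./.O.; (0,1)=+0→.XX/XO./.O.*; (1,2)=-1→..X/XOX/.O.; (2,0)=-1→..X/XO./XO.; (2,2)=-1→..X/XO./.OX
ply 2, O at .XX/XO./.O. | (0,0)=+0→OXX/XO./.O.*; (1,2)=-1→.XX/XOO/.O.; (2,0)=-1→.XX/XO./OO.; (2,2)=-1→.XX/XO./.OO
ply 3, X at OXX/XO./.O. | (1,2)=-1→OXX/XOX/.O.; (2,0)=-1→OXX/XO./XO.; (2,2)=+0→OXX/XO./.OX*
ply 4, O at OXX/XO./.OX | (1,2)=+0→OXX/XOO/.OX*; (2,0)=-1→OXX/XO./OOX
ply 5, X at OXX/XOO/.OX | (2,0)=+0→OXX/XOO/XOX*
ply 6: OXX/XOO/XOX is terminal +0 (O); from ..X/XO./.O. depth 6

value(..X/XO./.O., X) = 0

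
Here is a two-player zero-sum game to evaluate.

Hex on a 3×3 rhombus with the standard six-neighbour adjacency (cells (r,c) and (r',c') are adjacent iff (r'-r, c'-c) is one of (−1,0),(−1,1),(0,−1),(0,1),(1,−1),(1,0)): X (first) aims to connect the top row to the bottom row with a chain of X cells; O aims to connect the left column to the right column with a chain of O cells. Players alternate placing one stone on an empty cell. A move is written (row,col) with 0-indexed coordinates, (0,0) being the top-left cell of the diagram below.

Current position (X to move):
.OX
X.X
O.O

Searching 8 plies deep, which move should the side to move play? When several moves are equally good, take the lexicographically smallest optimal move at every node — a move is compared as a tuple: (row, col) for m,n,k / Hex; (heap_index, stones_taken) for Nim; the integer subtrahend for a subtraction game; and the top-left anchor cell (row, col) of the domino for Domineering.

ply 1, X at .OX/X.X/O.O | (0,0)=-1→XOX/X.X/O.O; (1,1)=-1→.OX/XXX/O.O; (2,1)=+1→.OX/X.X/OXO*
ply 2: .OX/X.X/OXO is terminal -1 (O); from .OX/X.X/O.O depth 8

X's best at [.OX/X.X/O.O]: (2,1)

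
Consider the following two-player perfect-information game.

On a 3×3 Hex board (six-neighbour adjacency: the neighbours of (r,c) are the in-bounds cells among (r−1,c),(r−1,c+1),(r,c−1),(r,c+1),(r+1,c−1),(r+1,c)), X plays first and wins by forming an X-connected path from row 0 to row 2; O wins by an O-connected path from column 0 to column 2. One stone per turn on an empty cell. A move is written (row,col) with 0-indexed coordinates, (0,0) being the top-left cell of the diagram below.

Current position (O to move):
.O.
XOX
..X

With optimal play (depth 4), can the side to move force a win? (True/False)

O winning at [.O./XOX/..X]: True

ply 1, O at .O./XOX/..X | (0,0)=-1→OO./XOX/..X; (0,2)=+1→.OO/XOX/..X*; (2,0)=-1→.O./XOX/O.X; (2,1)=-1→.O./XOX/.OX
ply 2, X at .OO/XOX/..X | (0,0)=-1→XOO/XOX/..X*; (2,0)=-1→.OO/XOX/X.X; (2,1)=-1→.OO/XOX/.XX
ply 3, O at XOO/XOX/..X | (2,0)=+1→XOO/XOX/O.X*; (2,1)=-1→XOO/XOX/.OX
ply 4: XOO/XOX/O.X is terminal -1 (X); from .O./XOX/..X depth 4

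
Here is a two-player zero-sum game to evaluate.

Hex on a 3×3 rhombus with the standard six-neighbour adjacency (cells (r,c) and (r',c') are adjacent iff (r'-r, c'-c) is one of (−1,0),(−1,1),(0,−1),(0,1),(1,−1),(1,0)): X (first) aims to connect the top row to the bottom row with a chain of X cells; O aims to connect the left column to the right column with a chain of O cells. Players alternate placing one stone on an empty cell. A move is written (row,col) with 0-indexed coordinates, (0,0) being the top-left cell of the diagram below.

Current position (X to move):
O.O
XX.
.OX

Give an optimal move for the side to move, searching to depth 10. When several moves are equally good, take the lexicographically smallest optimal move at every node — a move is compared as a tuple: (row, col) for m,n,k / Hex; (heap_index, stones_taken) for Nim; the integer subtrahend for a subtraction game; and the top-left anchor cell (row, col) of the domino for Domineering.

X's best at [O.O/XX./.OX]: (0,1)

p1 X@[O.O/XX./.OX]: (0,1)[OXO/XX./.OX]+1* (1,2)[O.O/XXX/.OX]-1 (2,0)[O.O/XX./XOX]-1
p2 O@[OXO/XX./.OX]: (1,2)[OXO/XXO/.OX]-1* (2,0)[OXO/XX./OOX]-1
p3 X@[OXO/XXO/.OX]: (2,0)[OXO/XXO/XOX]+1*
p4 O@[OXO/XXO/XOX] terminal -1; root [O.O/XX./.OX] d10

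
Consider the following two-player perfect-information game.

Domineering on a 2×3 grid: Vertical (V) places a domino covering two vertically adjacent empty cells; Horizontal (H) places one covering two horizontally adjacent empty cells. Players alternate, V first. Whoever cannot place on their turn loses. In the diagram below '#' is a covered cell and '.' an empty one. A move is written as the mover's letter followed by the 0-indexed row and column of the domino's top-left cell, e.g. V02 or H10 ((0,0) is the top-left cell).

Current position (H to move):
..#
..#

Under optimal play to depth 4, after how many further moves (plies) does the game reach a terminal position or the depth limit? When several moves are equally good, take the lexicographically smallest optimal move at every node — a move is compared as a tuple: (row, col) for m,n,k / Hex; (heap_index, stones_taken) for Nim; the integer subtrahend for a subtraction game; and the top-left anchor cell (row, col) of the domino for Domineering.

PV length from [..#/..#]: 1 ply

[..#/..#] H move#1: H00:+1/###/..#*, H10:+1/..#/###
[###/..#] end (terminal -1, V#2); searched ..#/..# to 4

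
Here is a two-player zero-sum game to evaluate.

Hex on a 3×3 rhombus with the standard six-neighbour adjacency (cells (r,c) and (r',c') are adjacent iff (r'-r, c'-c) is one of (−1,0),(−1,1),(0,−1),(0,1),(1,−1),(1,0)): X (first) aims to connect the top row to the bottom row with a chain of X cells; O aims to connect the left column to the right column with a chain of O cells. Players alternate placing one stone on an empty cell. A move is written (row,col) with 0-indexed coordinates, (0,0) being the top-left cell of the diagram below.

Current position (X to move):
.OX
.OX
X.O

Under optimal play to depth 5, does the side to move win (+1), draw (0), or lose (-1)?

[.OX/.OX/X.O] X move#1: (0,0):+1/XOX/.OX/X.O*, (1,0):+1/.OX/XOX/X.O, (2,1):+1/.OX/.OX/XXO
[XOX/.OX/X.O] O move#2: (1,0):-1/XOX/OOX/X.O*, (2,1):-1/XOX/.OX/XOO
[XOX/OOX/X.O] X move#3: (2,1):+1/XOX/OOX/XXO*
[XOX/OOX/XXO] end (terminal -1, O#4); searched .OX/.OX/X.O to 5

value(.OX/.OX/X.O, X) = +1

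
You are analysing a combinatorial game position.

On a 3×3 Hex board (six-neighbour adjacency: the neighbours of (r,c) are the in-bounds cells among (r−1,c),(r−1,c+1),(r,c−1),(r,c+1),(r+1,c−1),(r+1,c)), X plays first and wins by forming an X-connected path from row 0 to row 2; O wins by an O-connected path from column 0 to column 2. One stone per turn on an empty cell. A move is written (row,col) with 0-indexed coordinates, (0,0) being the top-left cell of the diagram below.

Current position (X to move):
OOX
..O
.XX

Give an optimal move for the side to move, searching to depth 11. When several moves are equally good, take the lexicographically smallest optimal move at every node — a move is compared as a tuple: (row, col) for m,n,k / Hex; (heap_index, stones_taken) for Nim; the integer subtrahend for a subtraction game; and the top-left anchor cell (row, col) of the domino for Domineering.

[OOX/..O/.XX] X move#1: (1,0):-1/OOX/X.O/.XX, (1,1):+1/OOX/.XO/.XX*, (2,0):-1/OOX/..O/XXX
[OOX/.XO/.XX] end (terminal -1, O#2); searched OOX/..O/.XX to 11

X's best at [OOX/..O/.XX]: (1,1)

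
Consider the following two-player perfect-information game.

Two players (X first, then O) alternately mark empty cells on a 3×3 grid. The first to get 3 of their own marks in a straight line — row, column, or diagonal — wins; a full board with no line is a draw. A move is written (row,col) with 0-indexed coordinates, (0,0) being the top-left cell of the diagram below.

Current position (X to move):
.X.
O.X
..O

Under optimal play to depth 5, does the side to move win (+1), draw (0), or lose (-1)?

[.X./O.X/..O] X move#1: (0,0):+0/XX./O.X/..O*, (0,2):-1/.XX/O.X/..O, (1,1):+0/.X./OXX/..O, (2,0):+0/.X./O.X/X.O, (2,1):+0/.X./O.X/.XO
[XX./O.X/..O] O move#2: (0,2):+0/XXO/O.X/..O*, (1,1):-1/XX./OOX/..O, (2,0):-1/XX./O.X/O.O, (2,1):-1/XX./O.X/.OO
[XXO/O.X/..O] X move#3: (1,1):+0/XXO/OXX/..O*, (2,0):+0/XXO/O.X/X.O, (2,1):+0/XXO/O.X/.XO
[XXO/OXX/..O] O move#4: (2,0):-1/XXO/OXX/O.O, (2,1):+0/XXO/OXX/.OO*
[XXO/OXX/.OO] X move#5: (2,0):+0/XXO/OXX/XOO*
[XXO/OXX/XOO] end (terminal +0, O#6); searched .X./O.X/..O to 5

value(.X./O.X/..O, X) = 0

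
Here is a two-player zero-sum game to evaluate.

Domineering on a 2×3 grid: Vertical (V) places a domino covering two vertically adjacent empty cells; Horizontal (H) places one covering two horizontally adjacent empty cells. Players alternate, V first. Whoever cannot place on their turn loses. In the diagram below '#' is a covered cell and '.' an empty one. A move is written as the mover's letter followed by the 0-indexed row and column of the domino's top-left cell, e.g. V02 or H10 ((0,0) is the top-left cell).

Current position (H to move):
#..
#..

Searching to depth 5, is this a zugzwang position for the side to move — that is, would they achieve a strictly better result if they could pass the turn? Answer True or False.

zugzwang(#../#.., H) = False

p1 H@[#../#..]: H01[###/#..]+1* H11[#../###]+1
p2 V@[###/#..] terminal -1; root [#../#..] d5
pass branch (V moves first from the same position):
  | p1 V@[#../#..]: V01[##./##.]+1* V02[#.#/#.#]+1
  | p2 H@[##./##.] terminal -1; root [#../#..] d5
H moving scores +1; H passing scores -1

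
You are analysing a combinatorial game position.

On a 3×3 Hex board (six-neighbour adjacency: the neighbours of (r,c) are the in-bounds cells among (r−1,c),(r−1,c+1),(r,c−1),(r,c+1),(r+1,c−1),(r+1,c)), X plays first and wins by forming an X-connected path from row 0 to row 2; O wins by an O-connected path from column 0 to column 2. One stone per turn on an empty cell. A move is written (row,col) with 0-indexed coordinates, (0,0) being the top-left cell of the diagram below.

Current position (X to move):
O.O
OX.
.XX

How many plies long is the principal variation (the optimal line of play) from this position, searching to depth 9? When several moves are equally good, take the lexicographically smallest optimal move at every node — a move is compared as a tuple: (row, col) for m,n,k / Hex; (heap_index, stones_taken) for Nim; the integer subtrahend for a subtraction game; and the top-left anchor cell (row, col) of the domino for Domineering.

ply 1, X at O.O/OX./.XX | (0,1)=+1→OXO/OX./.XX*; (1,2)=-1→O.O/OXX/.XX; (2,0)=-1→O.O/OX./XXX
ply 2: OXO/OX./.XX is terminal -1 (O); from O.O/OX./.XX depth 9

PV length from [O.O/OX./.XX]: 1 ply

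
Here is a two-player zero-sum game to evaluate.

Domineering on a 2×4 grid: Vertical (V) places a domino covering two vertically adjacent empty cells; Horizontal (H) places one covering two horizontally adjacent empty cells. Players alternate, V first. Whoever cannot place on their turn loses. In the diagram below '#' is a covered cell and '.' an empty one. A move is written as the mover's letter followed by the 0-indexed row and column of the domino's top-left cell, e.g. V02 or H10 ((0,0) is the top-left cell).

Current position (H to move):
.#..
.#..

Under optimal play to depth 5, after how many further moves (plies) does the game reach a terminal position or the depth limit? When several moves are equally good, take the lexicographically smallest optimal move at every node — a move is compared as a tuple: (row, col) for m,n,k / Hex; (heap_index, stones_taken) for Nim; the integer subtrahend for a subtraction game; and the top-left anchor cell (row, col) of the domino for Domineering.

PV length from [.#../.#..]: 3 plies

ply 1, H at .#../.#.. | H02=+1→.###/.#..*; H12=+1→.#../.###
ply 2, V at .###/.#.. | V00=-1→####/##..*
ply 3, H at ####/##.. | H12=+1→####/####*
ply 4: ####/#### is terminal -1 (V); from .#../.#.. depth 5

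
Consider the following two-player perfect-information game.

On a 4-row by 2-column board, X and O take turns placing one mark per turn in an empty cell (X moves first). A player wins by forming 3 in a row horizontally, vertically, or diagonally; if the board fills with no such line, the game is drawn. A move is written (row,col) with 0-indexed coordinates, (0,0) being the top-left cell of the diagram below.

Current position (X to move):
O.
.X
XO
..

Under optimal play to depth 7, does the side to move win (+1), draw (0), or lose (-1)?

[O./.X/XO/..] X move#1: (0,1):+0/OX/.X/XO/..*, (1,0):+0/O./XX/XO/.., (3,0):+0/O./.X/XO/X., (3,1):+0/O./.X/XO/.X
[OX/.X/XO/..] O move#2: (1,0):+0/OX/OX/XO/..*, (3,0):+0/OX/.X/XO/O., (3,1):+0/OX/.X/XO/.O
[OX/OX/XO/..] X move#3: (3,0):+0/OX/OX/XO/X.*, (3,1):+0/OX/OX/XO/.X
[OX/OX/XO/X.] O move#4: (3,1):+0/OX/OX/XO/XO*
[OX/OX/XO/XO] end (terminal +0, X#5); searched O./.X/XO/.. to 7

value(O./.X/XO/.., X) = 0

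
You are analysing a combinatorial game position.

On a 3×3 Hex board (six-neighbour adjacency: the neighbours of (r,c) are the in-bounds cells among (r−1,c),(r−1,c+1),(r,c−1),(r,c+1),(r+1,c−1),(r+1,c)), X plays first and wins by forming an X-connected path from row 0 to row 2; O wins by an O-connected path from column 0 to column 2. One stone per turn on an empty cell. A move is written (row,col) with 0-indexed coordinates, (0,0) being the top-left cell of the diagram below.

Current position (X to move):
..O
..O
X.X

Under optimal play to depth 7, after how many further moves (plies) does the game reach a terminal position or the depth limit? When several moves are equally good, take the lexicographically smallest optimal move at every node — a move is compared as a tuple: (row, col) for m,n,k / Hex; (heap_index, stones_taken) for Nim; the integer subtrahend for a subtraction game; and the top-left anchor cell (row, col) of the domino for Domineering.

[..O/..O/X.X] X move#1: (0,0):-1/X.O/..O/X.X, (0,1):+1/.XO/..O/X.X*, (1,0):+1/..O/X.O/X.X, (1,1):-1/..O/.XO/X.X, (2,1):-1/..O/..O/XXX
[.XO/..O/X.X] O move#2: (0,0):-1/OXO/..O/X.X*, (1,0):-1/.XO/O.O/X.X, (1,1):-1/.XO/.OO/X.X, (2,1):-1/.XO/..O/XOX
[OXO/..O/X.X] X move#3: (1,0):+1/OXO/X.O/X.X*, (1,1):+1/OXO/.XO/X.X, (2,1):+1/OXO/..O/XXX
[OXO/X.O/X.X] end (terminal -1, O#4); searched ..O/..O/X.X to 7

PV length from [..O/..O/X.X]: 3 plies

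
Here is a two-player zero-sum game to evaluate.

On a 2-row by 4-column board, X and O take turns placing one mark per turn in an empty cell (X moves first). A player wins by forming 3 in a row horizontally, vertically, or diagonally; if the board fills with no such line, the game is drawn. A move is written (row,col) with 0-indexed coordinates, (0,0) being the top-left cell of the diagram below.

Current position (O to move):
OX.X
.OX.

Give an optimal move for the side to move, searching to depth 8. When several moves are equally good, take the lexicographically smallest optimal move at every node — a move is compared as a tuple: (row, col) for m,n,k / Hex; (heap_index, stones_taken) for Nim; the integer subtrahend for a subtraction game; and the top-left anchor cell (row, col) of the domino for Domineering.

O's best at [OX.X/.OX.]: (0,2)

ply 1, O at OX.X/.OX. | (0,2)=+0→OXOX/.OX.*; (1,0)=-1→OX.X/OOX.; (1,3)=-1→OX.X/.OXO
ply 2, X at OXOX/.OX. | (1,0)=+0→OXOX/XOX.*; (1,3)=+0→OXOX/.OXX
ply 3, O at OXOX/XOX. | (1,3)=+0→OXOX/XOXO*
ply 4: OXOX/XOXO is terminal +0 (X); from OX.X/.OX. depth 8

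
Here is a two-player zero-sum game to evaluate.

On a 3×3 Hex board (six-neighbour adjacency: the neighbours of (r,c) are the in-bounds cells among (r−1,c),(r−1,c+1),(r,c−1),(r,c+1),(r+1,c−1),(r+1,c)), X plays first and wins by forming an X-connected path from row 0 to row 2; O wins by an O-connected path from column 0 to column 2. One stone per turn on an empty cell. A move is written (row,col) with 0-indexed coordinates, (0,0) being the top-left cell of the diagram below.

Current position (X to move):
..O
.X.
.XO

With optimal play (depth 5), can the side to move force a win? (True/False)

X winning at [..O/.X./.XO]: True

ply 1, X at ..O/.X./.XO | (0,0)=+1→X.O/.X./.XO*; (0,1)=+1→.XO/.X./.XO; (1,0)=+1→..O/XX./.XO; (1,2)=-1→..O/.XX/.XO; (2,0)=-1→..O/.X./XXO
ply 2, O at X.O/.X./.XO | (0,1)=-1→XOO/.X./.XO*; (1,0)=-1→X.O/OX./.XO; (1,2)=-1→X.O/.XO/.XO; (2,0)=-1→X.O/.X./OXO
ply 3, X at XOO/.X./.XO | (1,0)=+1→XOO/XX./.XO*; (1,2)=-1→XOO/.XX/.XO; (2,0)=-1→XOO/.X./XXO
ply 4: XOO/XX./.XO is terminal -1 (O); from ..O/.X./.XO depth 5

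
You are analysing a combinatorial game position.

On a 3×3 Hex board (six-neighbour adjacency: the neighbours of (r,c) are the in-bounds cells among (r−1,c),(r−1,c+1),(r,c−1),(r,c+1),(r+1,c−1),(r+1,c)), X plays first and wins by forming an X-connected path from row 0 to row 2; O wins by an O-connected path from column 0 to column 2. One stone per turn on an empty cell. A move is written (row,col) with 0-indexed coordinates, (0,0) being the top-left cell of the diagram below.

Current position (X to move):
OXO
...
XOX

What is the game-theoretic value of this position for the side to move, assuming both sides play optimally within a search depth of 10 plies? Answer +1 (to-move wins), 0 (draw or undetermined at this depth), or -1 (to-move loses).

value(OXO/.../XOX, X) = +1

p1 X@[OXO/.../XOX]: (1,0)[OXO/X../XOX]+1* (1,1)[OXO/.X./XOX]+1 (1,2)[OXO/..X/XOX]+1
p2 O@[OXO/X../XOX] terminal -1; root [OXO/.../XOX] d10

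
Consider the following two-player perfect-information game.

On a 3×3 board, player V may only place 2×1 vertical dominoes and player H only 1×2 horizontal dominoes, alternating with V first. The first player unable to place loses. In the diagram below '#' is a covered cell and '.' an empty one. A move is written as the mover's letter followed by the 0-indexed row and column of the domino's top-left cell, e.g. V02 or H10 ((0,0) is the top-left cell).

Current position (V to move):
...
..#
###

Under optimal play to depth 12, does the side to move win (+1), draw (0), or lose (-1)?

p1 V@[.../..#/###]: V00[#../#.#/###]-1 V01[.#./.##/###]+1*
p2 H@[.#./.##/###] terminal -1; root [.../..#/###] d12

value(.../..#/###, V) = +1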